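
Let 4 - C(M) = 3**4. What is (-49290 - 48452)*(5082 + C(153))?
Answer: -489198710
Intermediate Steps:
C(M) = -77 (C(M) = 4 - 1*3**4 = 4 - 1*81 = 4 - 81 = -77)
(-49290 - 48452)*(5082 + C(153)) = (-49290 - 48452)*(5082 - 77) = -97742*5005 = -489198710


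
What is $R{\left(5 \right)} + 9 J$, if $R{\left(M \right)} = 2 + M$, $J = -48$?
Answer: $-425$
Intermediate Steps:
$R{\left(5 \right)} + 9 J = \left(2 + 5\right) + 9 \left(-48\right) = 7 - 432 = -425$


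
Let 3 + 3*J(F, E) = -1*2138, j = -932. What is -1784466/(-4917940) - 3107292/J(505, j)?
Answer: 22924123698573/5264654770 ≈ 4354.3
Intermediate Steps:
J(F, E) = -2141/3 (J(F, E) = -1 + (-1*2138)/3 = -1 + (⅓)*(-2138) = -1 - 2138/3 = -2141/3)
-1784466/(-4917940) - 3107292/J(505, j) = -1784466/(-4917940) - 3107292/(-2141/3) = -1784466*(-1/4917940) - 3107292*(-3/2141) = 892233/2458970 + 9321876/2141 = 22924123698573/5264654770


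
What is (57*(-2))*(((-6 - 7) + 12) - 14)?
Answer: 1710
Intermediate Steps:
(57*(-2))*(((-6 - 7) + 12) - 14) = -114*((-13 + 12) - 14) = -114*(-1 - 14) = -114*(-15) = 1710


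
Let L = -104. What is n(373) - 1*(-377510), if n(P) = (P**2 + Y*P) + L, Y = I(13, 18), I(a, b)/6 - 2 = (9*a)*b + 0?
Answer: 5234239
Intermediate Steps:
I(a, b) = 12 + 54*a*b (I(a, b) = 12 + 6*((9*a)*b + 0) = 12 + 6*(9*a*b + 0) = 12 + 6*(9*a*b) = 12 + 54*a*b)
Y = 12648 (Y = 12 + 54*13*18 = 12 + 12636 = 12648)
n(P) = -104 + P**2 + 12648*P (n(P) = (P**2 + 12648*P) - 104 = -104 + P**2 + 12648*P)
n(373) - 1*(-377510) = (-104 + 373**2 + 12648*373) - 1*(-377510) = (-104 + 139129 + 4717704) + 377510 = 4856729 + 377510 = 5234239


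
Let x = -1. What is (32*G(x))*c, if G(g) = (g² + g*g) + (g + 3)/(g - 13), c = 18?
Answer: 7488/7 ≈ 1069.7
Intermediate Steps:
G(g) = 2*g² + (3 + g)/(-13 + g) (G(g) = (g² + g²) + (3 + g)/(-13 + g) = 2*g² + (3 + g)/(-13 + g))
(32*G(x))*c = (32*((3 - 1 - 26*(-1)² + 2*(-1)³)/(-13 - 1)))*18 = (32*((3 - 1 - 26*1 + 2*(-1))/(-14)))*18 = (32*(-(3 - 1 - 26 - 2)/14))*18 = (32*(-1/14*(-26)))*18 = (32*(13/7))*18 = (416/7)*18 = 7488/7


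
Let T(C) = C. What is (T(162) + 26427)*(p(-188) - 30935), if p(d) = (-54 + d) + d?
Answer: -833963985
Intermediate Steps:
p(d) = -54 + 2*d
(T(162) + 26427)*(p(-188) - 30935) = (162 + 26427)*((-54 + 2*(-188)) - 30935) = 26589*((-54 - 376) - 30935) = 26589*(-430 - 30935) = 26589*(-31365) = -833963985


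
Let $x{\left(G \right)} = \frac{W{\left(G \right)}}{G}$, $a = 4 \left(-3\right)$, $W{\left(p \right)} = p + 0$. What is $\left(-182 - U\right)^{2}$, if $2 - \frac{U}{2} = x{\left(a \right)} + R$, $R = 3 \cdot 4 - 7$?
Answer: $30276$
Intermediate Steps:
$W{\left(p \right)} = p$
$a = -12$
$x{\left(G \right)} = 1$ ($x{\left(G \right)} = \frac{G}{G} = 1$)
$R = 5$ ($R = 12 - 7 = 5$)
$U = -8$ ($U = 4 - 2 \left(1 + 5\right) = 4 - 12 = -8$)
$\left(-182 - U\right)^{2} = \left(-182 - -8\right)^{2} = \left(-182 + 8\right)^{2} = \left(-174\right)^{2} = 30276$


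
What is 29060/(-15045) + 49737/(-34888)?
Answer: -352427689/104977992 ≈ -3.3572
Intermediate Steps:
29060/(-15045) + 49737/(-34888) = 29060*(-1/15045) + 49737*(-1/34888) = -5812/3009 - 49737/34888 = -352427689/104977992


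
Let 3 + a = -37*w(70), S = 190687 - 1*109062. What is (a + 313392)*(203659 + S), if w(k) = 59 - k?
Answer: 89520978064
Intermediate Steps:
S = 81625 (S = 190687 - 109062 = 81625)
a = 404 (a = -3 - 37*(59 - 1*70) = -3 - 37*(59 - 70) = -3 - 37*(-11) = -3 + 407 = 404)
(a + 313392)*(203659 + S) = (404 + 313392)*(203659 + 81625) = 313796*285284 = 89520978064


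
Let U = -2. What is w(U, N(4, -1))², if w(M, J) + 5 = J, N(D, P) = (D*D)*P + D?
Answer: 289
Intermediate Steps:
N(D, P) = D + P*D² (N(D, P) = D²*P + D = P*D² + D = D + P*D²)
w(M, J) = -5 + J
w(U, N(4, -1))² = (-5 + 4*(1 + 4*(-1)))² = (-5 + 4*(1 - 4))² = (-5 + 4*(-3))² = (-5 - 12)² = (-17)² = 289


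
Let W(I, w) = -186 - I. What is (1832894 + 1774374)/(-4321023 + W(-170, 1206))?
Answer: -3607268/4321039 ≈ -0.83482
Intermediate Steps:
(1832894 + 1774374)/(-4321023 + W(-170, 1206)) = (1832894 + 1774374)/(-4321023 + (-186 - 1*(-170))) = 3607268/(-4321023 + (-186 + 170)) = 3607268/(-4321023 - 16) = 3607268/(-4321039) = 3607268*(-1/4321039) = -3607268/4321039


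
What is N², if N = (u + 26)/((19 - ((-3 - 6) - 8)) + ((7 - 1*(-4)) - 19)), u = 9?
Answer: 25/16 ≈ 1.5625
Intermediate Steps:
N = 5/4 (N = (9 + 26)/((19 - ((-3 - 6) - 8)) + ((7 - 1*(-4)) - 19)) = 35/((19 - (-9 - 8)) + ((7 + 4) - 19)) = 35/((19 - 1*(-17)) + (11 - 19)) = 35/((19 + 17) - 8) = 35/(36 - 8) = 35/28 = 35*(1/28) = 5/4 ≈ 1.2500)
N² = (5/4)² = 25/16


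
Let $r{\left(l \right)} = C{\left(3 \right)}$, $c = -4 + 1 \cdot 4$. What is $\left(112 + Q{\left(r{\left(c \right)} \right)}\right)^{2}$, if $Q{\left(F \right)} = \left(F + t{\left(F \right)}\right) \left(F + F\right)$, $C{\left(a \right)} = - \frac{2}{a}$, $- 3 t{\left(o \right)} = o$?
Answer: $\frac{9241600}{729} \approx 12677.0$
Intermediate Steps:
$t{\left(o \right)} = - \frac{o}{3}$
$c = 0$ ($c = -4 + 4 = 0$)
$r{\left(l \right)} = - \frac{2}{3}$
$Q{\left(F \right)} = \frac{4 F^{2}}{3}$ ($Q{\left(F \right)} = \left(F - \frac{F}{3}\right) \left(F + F\right) = \frac{2 F}{3} \cdot 2 F = \frac{4 F^{2}}{3}$)
$\left(112 + Q{\left(r{\left(c \right)} \right)}\right)^{2} = \left(112 + \frac{4 \left(- \frac{2}{3}\right)^{2}}{3}\right)^{2} = \left(112 + \frac{4}{3} \cdot \frac{4}{9}\right)^{2} = \left(112 + \frac{16}{27}\right)^{2} = \left(\frac{3040}{27}\right)^{2} = \frac{9241600}{729}$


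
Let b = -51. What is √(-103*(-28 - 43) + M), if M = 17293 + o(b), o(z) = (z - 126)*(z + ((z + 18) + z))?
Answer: 3*√5389 ≈ 220.23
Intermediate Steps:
o(z) = (-126 + z)*(18 + 3*z) (o(z) = (-126 + z)*(z + ((18 + z) + z)) = (-126 + z)*(z + (18 + 2*z)) = (-126 + z)*(18 + 3*z))
M = 41188 (M = 17293 + (-2268 - 360*(-51) + 3*(-51)²) = 17293 + (-2268 + 18360 + 3*2601) = 17293 + (-2268 + 18360 + 7803) = 17293 + 23895 = 41188)
√(-103*(-28 - 43) + M) = √(-103*(-28 - 43) + 41188) = √(-103*(-71) + 41188) = √(7313 + 41188) = √48501 = 3*√5389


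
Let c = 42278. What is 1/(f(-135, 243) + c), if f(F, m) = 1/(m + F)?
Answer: 108/4566025 ≈ 2.3653e-5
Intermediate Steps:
f(F, m) = 1/(F + m)
1/(f(-135, 243) + c) = 1/(1/(-135 + 243) + 42278) = 1/(1/108 + 42278) = 1/(4566025/108) = 108/4566025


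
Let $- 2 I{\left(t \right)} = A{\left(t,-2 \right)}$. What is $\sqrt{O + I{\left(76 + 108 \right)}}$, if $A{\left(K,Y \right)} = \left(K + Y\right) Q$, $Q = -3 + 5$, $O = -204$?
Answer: $i \sqrt{386} \approx 19.647 i$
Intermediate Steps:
$Q = 2$
$A{\left(K,Y \right)} = 2 K + 2 Y$ ($A{\left(K,Y \right)} = \left(K + Y\right) 2 = 2 K + 2 Y$)
$I{\left(t \right)} = 2 - t$ ($I{\left(t \right)} = - \frac{2 t + 2 \left(-2\right)}{2} = - \frac{2 t - 4}{2} = - \frac{-4 + 2 t}{2} = 2 - t$)
$\sqrt{O + I{\left(76 + 108 \right)}} = \sqrt{-204 + \left(2 - \left(76 + 108\right)\right)} = \sqrt{-204 + \left(2 - 184\right)} = \sqrt{-204 - 182} = \sqrt{-386} = i \sqrt{386}$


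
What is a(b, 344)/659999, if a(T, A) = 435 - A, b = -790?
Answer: 91/659999 ≈ 0.00013788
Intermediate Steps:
a(b, 344)/659999 = (435 - 1*344)/659999 = (435 - 344)*(1/659999) = 91*(1/659999) = 91/659999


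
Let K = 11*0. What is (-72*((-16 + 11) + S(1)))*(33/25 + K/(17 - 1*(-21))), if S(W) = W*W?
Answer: 9504/25 ≈ 380.16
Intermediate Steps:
K = 0
S(W) = W**2
(-72*((-16 + 11) + S(1)))*(33/25 + K/(17 - 1*(-21))) = (-72*((-16 + 11) + 1**2))*(33/25 + 0/(17 - 1*(-21))) = (-72*(-5 + 1))*(33*(1/25) + 0/(17 + 21)) = (-72*(-4))*(33/25 + 0/38) = 288*(33/25 + 0*(1/38)) = 288*(33/25 + 0) = 288*(33/25) = 9504/25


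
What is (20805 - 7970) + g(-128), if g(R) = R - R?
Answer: 12835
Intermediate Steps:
g(R) = 0
(20805 - 7970) + g(-128) = (20805 - 7970) + 0 = 12835 + 0 = 12835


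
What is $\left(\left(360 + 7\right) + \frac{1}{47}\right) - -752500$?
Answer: $\frac{35384750}{47} \approx 7.5287 \cdot 10^{5}$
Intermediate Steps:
$\left(\left(360 + 7\right) + \frac{1}{47}\right) - -752500 = \left(367 + \frac{1}{47}\right) + 752500 = \frac{17250}{47} + 752500 = \frac{35384750}{47}$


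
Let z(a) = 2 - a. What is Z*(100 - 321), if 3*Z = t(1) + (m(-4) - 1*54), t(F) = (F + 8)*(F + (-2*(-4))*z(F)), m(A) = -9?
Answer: -1326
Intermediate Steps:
t(F) = (8 + F)*(16 - 7*F) (t(F) = (F + 8)*(F + (-2*(-4))*(2 - F)) = (8 + F)*(F + 8*(2 - F)) = (8 + F)*(F + (16 - 8*F)) = (8 + F)*(16 - 7*F))
Z = 6 (Z = ((128 - 40*1 - 7*1**2) + (-9 - 1*54))/3 = ((128 - 40 - 7*1) + (-9 - 54))/3 = ((128 - 40 - 7) - 63)/3 = (81 - 63)/3 = (1/3)*18 = 6)
Z*(100 - 321) = 6*(100 - 321) = 6*(-221) = -1326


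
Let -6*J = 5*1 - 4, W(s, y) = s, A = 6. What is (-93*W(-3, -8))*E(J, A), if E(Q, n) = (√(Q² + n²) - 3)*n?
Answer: -5022 + 279*√1297 ≈ 5025.9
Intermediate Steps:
J = -⅙ (J = -(5*1 - 4)/6 = -(5 - 4)/6 = -⅙*1 = -⅙ ≈ -0.16667)
E(Q, n) = n*(-3 + √(Q² + n²)) (E(Q, n) = (-3 + √(Q² + n²))*n = n*(-3 + √(Q² + n²)))
(-93*W(-3, -8))*E(J, A) = (-93*(-3))*(6*(-3 + √((-⅙)² + 6²))) = 279*(6*(-3 + √(1/36 + 36))) = 279*(6*(-3 + √(1297/36))) = 279*(6*(-3 + √1297/6)) = 279*(-18 + √1297) = -5022 + 279*√1297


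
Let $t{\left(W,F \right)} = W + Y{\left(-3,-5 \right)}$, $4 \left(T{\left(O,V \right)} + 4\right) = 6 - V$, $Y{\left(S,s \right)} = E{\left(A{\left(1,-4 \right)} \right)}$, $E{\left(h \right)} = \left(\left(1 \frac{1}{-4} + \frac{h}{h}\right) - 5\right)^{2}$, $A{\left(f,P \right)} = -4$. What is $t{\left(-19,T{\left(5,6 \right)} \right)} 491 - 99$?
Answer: $- \frac{8949}{16} \approx -559.31$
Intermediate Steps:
$E{\left(h \right)} = \frac{289}{16}$ ($E{\left(h \right)} = \left(\left(1 \left(- \frac{1}{4}\right) + 1\right) - 5\right)^{2} = \left(\left(- \frac{1}{4} + 1\right) - 5\right)^{2} = \left(\frac{3}{4} - 5\right)^{2} = \left(- \frac{17}{4}\right)^{2} = \frac{289}{16}$)
$Y{\left(S,s \right)} = \frac{289}{16}$
$T{\left(O,V \right)} = - \frac{5}{2} - \frac{V}{4}$ ($T{\left(O,V \right)} = -4 + \frac{6 - V}{4} = -4 - \left(- \frac{3}{2} + \frac{V}{4}\right) = - \frac{5}{2} - \frac{V}{4}$)
$t{\left(W,F \right)} = \frac{289}{16} + W$ ($t{\left(W,F \right)} = W + \frac{289}{16} = \frac{289}{16} + W$)
$t{\left(-19,T{\left(5,6 \right)} \right)} 491 - 99 = \left(\frac{289}{16} - 19\right) 491 - 99 = \left(- \frac{15}{16}\right) 491 - 99 = - \frac{7365}{16} - 99 = - \frac{8949}{16}$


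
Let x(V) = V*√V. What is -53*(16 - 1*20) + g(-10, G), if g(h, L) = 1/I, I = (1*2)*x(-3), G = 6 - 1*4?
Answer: 212 + I*√3/18 ≈ 212.0 + 0.096225*I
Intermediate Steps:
x(V) = V^(3/2)
G = 2 (G = 6 - 4 = 2)
I = -6*I*√3 (I = (1*2)*(-3)^(3/2) = 2*(-3*I*√3) = -6*I*√3 ≈ -10.392*I)
g(h, L) = I*√3/18 (g(h, L) = 1/(-6*I*√3) = I*√3/18)
-53*(16 - 1*20) + g(-10, G) = -53*(16 - 1*20) + I*√3/18 = -53*(16 - 20) + I*√3/18 = -53*(-4) + I*√3/18 = 212 + I*√3/18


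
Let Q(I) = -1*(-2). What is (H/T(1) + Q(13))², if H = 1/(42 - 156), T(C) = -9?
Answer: 4214809/1052676 ≈ 4.0039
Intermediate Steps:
Q(I) = 2
H = -1/114 (H = 1/(-114) = -1/114 ≈ -0.0087719)
(H/T(1) + Q(13))² = (-1/114/(-9) + 2)² = (-1/114*(-⅑) + 2)² = (1/1026 + 2)² = (2053/1026)² = 4214809/1052676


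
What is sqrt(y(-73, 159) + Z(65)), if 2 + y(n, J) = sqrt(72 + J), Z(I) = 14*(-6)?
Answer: sqrt(-86 + sqrt(231)) ≈ 8.4144*I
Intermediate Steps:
Z(I) = -84
y(n, J) = -2 + sqrt(72 + J)
sqrt(y(-73, 159) + Z(65)) = sqrt((-2 + sqrt(72 + 159)) - 84) = sqrt((-2 + sqrt(231)) - 84) = sqrt(-86 + sqrt(231))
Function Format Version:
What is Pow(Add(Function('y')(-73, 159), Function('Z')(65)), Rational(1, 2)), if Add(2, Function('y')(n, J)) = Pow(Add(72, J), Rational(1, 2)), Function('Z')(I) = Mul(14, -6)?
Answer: Pow(Add(-86, Pow(231, Rational(1, 2))), Rational(1, 2)) ≈ Mul(8.4144, I)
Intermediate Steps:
Function('Z')(I) = -84
Function('y')(n, J) = Add(-2, Pow(Add(72, J), Rational(1, 2)))
Pow(Add(Function('y')(-73, 159), Function('Z')(65)), Rational(1, 2)) = Pow(Add(Add(-2, Pow(Add(72, 159), Rational(1, 2))), -84), Rational(1, 2)) = Pow(Add(Add(-2, Pow(231, Rational(1, 2))), -84), Rational(1, 2)) = Pow(Add(-86, Pow(231, Rational(1, 2))), Rational(1, 2))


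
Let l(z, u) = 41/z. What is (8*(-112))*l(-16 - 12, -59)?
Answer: 1312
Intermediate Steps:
(8*(-112))*l(-16 - 12, -59) = (8*(-112))*(41/(-16 - 12)) = -36736/(-28) = -36736*(-1)/28 = -896*(-41/28) = 1312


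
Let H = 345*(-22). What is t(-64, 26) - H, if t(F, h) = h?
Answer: 7616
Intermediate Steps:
H = -7590
t(-64, 26) - H = 26 - 1*(-7590) = 26 + 7590 = 7616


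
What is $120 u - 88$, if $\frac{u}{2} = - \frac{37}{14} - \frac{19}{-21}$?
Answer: $- \frac{3536}{7} \approx -505.14$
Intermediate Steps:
$u = - \frac{73}{21}$ ($u = 2 \left(- \frac{37}{14} - \frac{19}{-21}\right) = 2 \left(\left(-37\right) \frac{1}{14} - - \frac{19}{21}\right) = 2 \left(- \frac{37}{14} + \frac{19}{21}\right) = 2 \left(- \frac{73}{42}\right) = - \frac{73}{21} \approx -3.4762$)
$120 u - 88 = 120 \left(- \frac{73}{21}\right) - 88 = - \frac{2920}{7} - 88 = - \frac{3536}{7}$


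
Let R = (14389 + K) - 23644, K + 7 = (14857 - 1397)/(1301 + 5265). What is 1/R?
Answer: -3283/30400416 ≈ -0.00010799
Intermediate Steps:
K = -16251/3283 (K = -7 + (14857 - 1397)/(1301 + 5265) = -7 + 13460/6566 = -7 + 13460*(1/6566) = -7 + 6730/3283 = -16251/3283 ≈ -4.9500)
R = -30400416/3283 (R = (14389 - 16251/3283) - 23644 = 47222836/3283 - 23644 = -30400416/3283 ≈ -9260.0)
1/R = 1/(-30400416/3283) = -3283/30400416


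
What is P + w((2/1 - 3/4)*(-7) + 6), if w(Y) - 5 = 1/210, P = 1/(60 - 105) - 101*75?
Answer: -4769111/630 ≈ -7570.0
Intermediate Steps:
P = -340876/45 (P = 1/(-45) - 7575 = -1/45 - 7575 = -340876/45 ≈ -7575.0)
w(Y) = 1051/210 (w(Y) = 5 + 1/210 = 1051/210)
P + w((2/1 - 3/4)*(-7) + 6) = -340876/45 + 1051/210 = -4769111/630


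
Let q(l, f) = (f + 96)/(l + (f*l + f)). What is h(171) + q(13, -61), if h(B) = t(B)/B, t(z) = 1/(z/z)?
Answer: -5144/143811 ≈ -0.035769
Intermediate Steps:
t(z) = 1 (t(z) = 1/1 = 1)
h(B) = 1/B
q(l, f) = (96 + f)/(f + l + f*l) (q(l, f) = (96 + f)/(l + (f + f*l)) = (96 + f)/(f + l + f*l))
h(171) + q(13, -61) = 1/171 + (96 - 61)/(-61 + 13 - 61*13) = 1/171 + 35/(-61 + 13 - 793) = 1/171 + 35/(-841) = 1/171 - 1/841*35 = 1/171 - 35/841 = -5144/143811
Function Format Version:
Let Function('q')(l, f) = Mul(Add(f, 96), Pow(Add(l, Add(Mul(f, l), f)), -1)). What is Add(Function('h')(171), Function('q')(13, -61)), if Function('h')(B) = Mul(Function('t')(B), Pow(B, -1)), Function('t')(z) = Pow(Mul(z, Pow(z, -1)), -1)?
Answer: Rational(-5144, 143811) ≈ -0.035769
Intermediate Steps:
Function('t')(z) = 1 (Function('t')(z) = Pow(1, -1) = 1)
Function('h')(B) = Pow(B, -1) (Function('h')(B) = Mul(1, Pow(B, -1)) = Pow(B, -1))
Function('q')(l, f) = Mul(Pow(Add(f, l, Mul(f, l)), -1), Add(96, f)) (Function('q')(l, f) = Mul(Add(96, f), Pow(Add(l, Add(f, Mul(f, l))), -1)) = Mul(Add(96, f), Pow(Add(f, l, Mul(f, l)), -1)) = Mul(Pow(Add(f, l, Mul(f, l)), -1), Add(96, f)))
Add(Function('h')(171), Function('q')(13, -61)) = Add(Pow(171, -1), Mul(Pow(Add(-61, 13, Mul(-61, 13)), -1), Add(96, -61))) = Add(Rational(1, 171), Mul(Pow(Add(-61, 13, -793), -1), 35)) = Add(Rational(1, 171), Mul(Pow(-841, -1), 35)) = Add(Rational(1, 171), Mul(Rational(-1, 841), 35)) = Add(Rational(1, 171), Rational(-35, 841)) = Rational(-5144, 143811)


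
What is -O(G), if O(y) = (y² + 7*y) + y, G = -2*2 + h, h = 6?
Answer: -20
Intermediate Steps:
G = 2 (G = -2*2 + 6 = -4 + 6 = 2)
O(y) = y² + 8*y
-O(G) = -2*(8 + 2) = -2*10 = -1*20 = -20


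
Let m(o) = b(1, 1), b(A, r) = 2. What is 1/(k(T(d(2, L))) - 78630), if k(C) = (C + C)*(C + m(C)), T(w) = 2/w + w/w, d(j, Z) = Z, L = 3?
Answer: -9/707560 ≈ -1.2720e-5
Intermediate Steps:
m(o) = 2
T(w) = 1 + 2/w (T(w) = 2/w + 1 = 1 + 2/w)
k(C) = 2*C*(2 + C) (k(C) = (C + C)*(C + 2) = (2*C)*(2 + C) = 2*C*(2 + C))
1/(k(T(d(2, L))) - 78630) = 1/(2*((2 + 3)/3)*(2 + (2 + 3)/3) - 78630) = 1/(2*((⅓)*5)*(2 + (⅓)*5) - 78630) = 1/(2*(5/3)*(2 + 5/3) - 78630) = 1/(2*(5/3)*(11/3) - 78630) = 1/(110/9 - 78630) = 1/(-707560/9) = -9/707560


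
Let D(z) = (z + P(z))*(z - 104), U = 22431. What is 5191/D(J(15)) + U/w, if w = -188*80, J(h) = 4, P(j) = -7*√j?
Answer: 1391041/376000 ≈ 3.6996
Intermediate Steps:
D(z) = (-104 + z)*(z - 7*√z) (D(z) = (z - 7*√z)*(z - 104) = (z - 7*√z)*(-104 + z) = (-104 + z)*(z - 7*√z))
w = -15040
5191/D(J(15)) + U/w = 5191/(4² - 104*4 - 7*4^(3/2) + 728*√4) + 22431/(-15040) = 5191/(16 - 416 - 7*8 + 728*2) + 22431*(-1/15040) = 5191/(16 - 416 - 56 + 1456) - 22431/15040 = 5191/1000 - 22431/15040 = 1391041/376000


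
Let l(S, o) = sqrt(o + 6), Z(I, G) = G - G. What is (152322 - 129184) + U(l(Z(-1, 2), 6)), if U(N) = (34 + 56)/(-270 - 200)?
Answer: 1087477/47 ≈ 23138.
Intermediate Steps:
Z(I, G) = 0
l(S, o) = sqrt(6 + o)
U(N) = -9/47 (U(N) = 90/(-470) = 90*(-1/470) = -9/47)
(152322 - 129184) + U(l(Z(-1, 2), 6)) = (152322 - 129184) - 9/47 = 23138 - 9/47 = 1087477/47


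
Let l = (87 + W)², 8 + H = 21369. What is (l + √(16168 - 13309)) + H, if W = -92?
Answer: 21386 + √2859 ≈ 21439.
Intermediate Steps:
H = 21361 (H = -8 + 21369 = 21361)
l = 25 (l = (87 - 92)² = (-5)² = 25)
(l + √(16168 - 13309)) + H = (25 + √(16168 - 13309)) + 21361 = (25 + √2859) + 21361 = 21386 + √2859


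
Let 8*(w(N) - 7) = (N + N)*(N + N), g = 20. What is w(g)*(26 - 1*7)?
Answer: 3933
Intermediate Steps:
w(N) = 7 + N²/2 (w(N) = 7 + ((N + N)*(N + N))/8 = 7 + ((2*N)*(2*N))/8 = 7 + (4*N²)/8 = 7 + N²/2)
w(g)*(26 - 1*7) = (7 + (½)*20²)*(26 - 1*7) = (7 + (½)*400)*(26 - 7) = (7 + 200)*19 = 207*19 = 3933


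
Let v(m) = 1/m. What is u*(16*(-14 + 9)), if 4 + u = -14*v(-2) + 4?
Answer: -560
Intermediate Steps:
v(m) = 1/m
u = 7 (u = -4 + (-14/(-2) + 4) = -4 + (-14*(-½) + 4) = -4 + (7 + 4) = -4 + 11 = 7)
u*(16*(-14 + 9)) = 7*(16*(-14 + 9)) = 7*(16*(-5)) = 7*(-80) = -560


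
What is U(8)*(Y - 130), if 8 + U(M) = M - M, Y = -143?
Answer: 2184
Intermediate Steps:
U(M) = -8 (U(M) = -8 + (M - M) = -8 + 0 = -8)
U(8)*(Y - 130) = -8*(-143 - 130) = -8*(-273) = 2184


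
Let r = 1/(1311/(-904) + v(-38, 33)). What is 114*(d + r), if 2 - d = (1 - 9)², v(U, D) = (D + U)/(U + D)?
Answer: -2979732/407 ≈ -7321.2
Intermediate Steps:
v(U, D) = 1 (v(U, D) = (D + U)/(D + U) = 1)
d = -62 (d = 2 - (1 - 9)² = 2 - 1*(-8)² = 2 - 1*64 = 2 - 64 = -62)
r = -904/407 (r = 1/(1311/(-904) + 1) = 1/(1311*(-1/904) + 1) = 1/(-1311/904 + 1) = 1/(-407/904) = -904/407 ≈ -2.2211)
114*(d + r) = 114*(-62 - 904/407) = 114*(-26138/407) = -2979732/407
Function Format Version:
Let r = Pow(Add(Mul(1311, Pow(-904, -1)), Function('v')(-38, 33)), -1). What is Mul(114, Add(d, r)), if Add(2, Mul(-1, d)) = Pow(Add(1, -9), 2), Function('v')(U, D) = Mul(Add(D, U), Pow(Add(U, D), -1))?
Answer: Rational(-2979732, 407) ≈ -7321.2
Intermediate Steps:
Function('v')(U, D) = 1 (Function('v')(U, D) = Mul(Add(D, U), Pow(Add(D, U), -1)) = 1)
d = -62 (d = Add(2, Mul(-1, Pow(Add(1, -9), 2))) = Add(2, Mul(-1, Pow(-8, 2))) = Add(2, Mul(-1, 64)) = Add(2, -64) = -62)
r = Rational(-904, 407) (r = Pow(Add(Mul(1311, Pow(-904, -1)), 1), -1) = Pow(Add(Mul(1311, Rational(-1, 904)), 1), -1) = Pow(Add(Rational(-1311, 904), 1), -1) = Pow(Rational(-407, 904), -1) = Rational(-904, 407) ≈ -2.2211)
Mul(114, Add(d, r)) = Mul(114, Add(-62, Rational(-904, 407))) = Mul(114, Rational(-26138, 407)) = Rational(-2979732, 407)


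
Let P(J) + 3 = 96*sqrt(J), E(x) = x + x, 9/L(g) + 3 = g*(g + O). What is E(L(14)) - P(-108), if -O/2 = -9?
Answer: 1353/445 - 576*I*sqrt(3) ≈ 3.0405 - 997.66*I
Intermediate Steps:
O = 18 (O = -2*(-9) = 18)
L(g) = 9/(-3 + g*(18 + g)) (L(g) = 9/(-3 + g*(g + 18)) = 9/(-3 + g*(18 + g)))
E(x) = 2*x
P(J) = -3 + 96*sqrt(J)
E(L(14)) - P(-108) = 2*(9/(-3 + 14**2 + 18*14)) - (-3 + 96*sqrt(-108)) = 2*(9/(-3 + 196 + 252)) - (-3 + 96*(6*I*sqrt(3))) = 2*(9/445) - (-3 + 576*I*sqrt(3)) = 2*(9*(1/445)) + (3 - 576*I*sqrt(3)) = 2*(9/445) + (3 - 576*I*sqrt(3)) = 18/445 + (3 - 576*I*sqrt(3)) = 1353/445 - 576*I*sqrt(3)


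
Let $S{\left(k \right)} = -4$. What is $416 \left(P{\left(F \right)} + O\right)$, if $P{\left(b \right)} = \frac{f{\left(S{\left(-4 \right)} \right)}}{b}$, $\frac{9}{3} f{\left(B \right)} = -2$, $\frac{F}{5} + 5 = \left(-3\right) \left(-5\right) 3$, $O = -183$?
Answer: $- \frac{5709704}{75} \approx -76129.0$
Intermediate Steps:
$F = 200$ ($F = -25 + 5 \left(-3\right) \left(-5\right) 3 = -25 + 5 \cdot 15 \cdot 3 = -25 + 5 \cdot 45 = -25 + 225 = 200$)
$f{\left(B \right)} = - \frac{2}{3}$ ($f{\left(B \right)} = \frac{1}{3} \left(-2\right) = - \frac{2}{3}$)
$P{\left(b \right)} = - \frac{2}{3 b}$
$416 \left(P{\left(F \right)} + O\right) = 416 \left(- \frac{2}{3 \cdot 200} - 183\right) = 416 \left(\left(- \frac{2}{3}\right) \frac{1}{200} - 183\right) = 416 \left(- \frac{1}{300} - 183\right) = 416 \left(- \frac{54901}{300}\right) = - \frac{5709704}{75}$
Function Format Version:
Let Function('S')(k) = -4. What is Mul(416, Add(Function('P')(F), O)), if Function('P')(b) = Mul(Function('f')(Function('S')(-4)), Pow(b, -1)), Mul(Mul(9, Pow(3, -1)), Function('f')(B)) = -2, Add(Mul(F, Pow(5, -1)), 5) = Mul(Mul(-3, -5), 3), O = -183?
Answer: Rational(-5709704, 75) ≈ -76129.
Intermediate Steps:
F = 200 (F = Add(-25, Mul(5, Mul(Mul(-3, -5), 3))) = Add(-25, Mul(5, Mul(15, 3))) = Add(-25, Mul(5, 45)) = Add(-25, 225) = 200)
Function('f')(B) = Rational(-2, 3) (Function('f')(B) = Mul(Rational(1, 3), -2) = Rational(-2, 3))
Function('P')(b) = Mul(Rational(-2, 3), Pow(b, -1))
Mul(416, Add(Function('P')(F), O)) = Mul(416, Add(Mul(Rational(-2, 3), Pow(200, -1)), -183)) = Mul(416, Add(Mul(Rational(-2, 3), Rational(1, 200)), -183)) = Mul(416, Add(Rational(-1, 300), -183)) = Mul(416, Rational(-54901, 300)) = Rational(-5709704, 75)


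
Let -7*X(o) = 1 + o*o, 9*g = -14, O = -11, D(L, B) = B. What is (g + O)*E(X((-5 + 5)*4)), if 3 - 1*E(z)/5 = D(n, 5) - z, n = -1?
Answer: 2825/21 ≈ 134.52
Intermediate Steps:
g = -14/9 (g = (1/9)*(-14) = -14/9 ≈ -1.5556)
X(o) = -1/7 - o**2/7 (X(o) = -(1 + o*o)/7 = -(1 + o**2)/7 = -1/7 - o**2/7)
E(z) = -10 + 5*z (E(z) = 15 - 5*(5 - z) = 15 + (-25 + 5*z) = -10 + 5*z)
(g + O)*E(X((-5 + 5)*4)) = (-14/9 - 11)*(-10 + 5*(-1/7 - 16*(-5 + 5)**2/7)) = -113*(-10 + 5*(-1/7 - (0*4)**2/7))/9 = -113*(-10 + 5*(-1/7 - 1/7*0**2))/9 = -113*(-10 + 5*(-1/7 - 1/7*0))/9 = -113*(-10 + 5*(-1/7 + 0))/9 = -113*(-10 + 5*(-1/7))/9 = -113*(-10 - 5/7)/9 = -113/9*(-75/7) = 2825/21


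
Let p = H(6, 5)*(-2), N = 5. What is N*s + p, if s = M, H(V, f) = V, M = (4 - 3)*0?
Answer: -12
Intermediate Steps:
M = 0 (M = 1*0 = 0)
s = 0
p = -12 (p = 6*(-2) = -12)
N*s + p = 5*0 - 12 = 0 - 12 = -12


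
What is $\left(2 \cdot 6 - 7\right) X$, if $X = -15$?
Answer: $-75$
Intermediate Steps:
$\left(2 \cdot 6 - 7\right) X = \left(2 \cdot 6 - 7\right) \left(-15\right) = \left(12 - 7\right) \left(-15\right) = 5 \left(-15\right) = -75$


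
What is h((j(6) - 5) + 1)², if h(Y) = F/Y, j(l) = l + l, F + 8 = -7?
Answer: 225/64 ≈ 3.5156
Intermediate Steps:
F = -15 (F = -8 - 7 = -15)
j(l) = 2*l
h(Y) = -15/Y
h((j(6) - 5) + 1)² = (-15/((2*6 - 5) + 1))² = (-15/((12 - 5) + 1))² = (-15/(7 + 1))² = (-15/8)² = 225/64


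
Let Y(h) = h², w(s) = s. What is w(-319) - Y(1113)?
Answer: -1239088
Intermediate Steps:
w(-319) - Y(1113) = -319 - 1*1113² = -319 - 1*1238769 = -319 - 1238769 = -1239088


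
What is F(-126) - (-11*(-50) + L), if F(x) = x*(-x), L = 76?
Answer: -16502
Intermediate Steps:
F(x) = -x**2
F(-126) - (-11*(-50) + L) = -1*(-126)**2 - (-11*(-50) + 76) = -1*15876 - (550 + 76) = -15876 - 1*626 = -15876 - 626 = -16502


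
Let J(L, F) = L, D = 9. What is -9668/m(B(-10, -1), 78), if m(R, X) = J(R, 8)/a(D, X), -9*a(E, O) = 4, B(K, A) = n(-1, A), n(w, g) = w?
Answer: -38672/9 ≈ -4296.9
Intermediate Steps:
B(K, A) = -1
a(E, O) = -4/9 (a(E, O) = -1/9*4 = -4/9)
m(R, X) = -9*R/4 (m(R, X) = R/(-4/9) = R*(-9/4) = -9*R/4)
-9668/m(B(-10, -1), 78) = -9668/((-9/4*(-1))) = -9668/9/4 = -9668*4/9 = -38672/9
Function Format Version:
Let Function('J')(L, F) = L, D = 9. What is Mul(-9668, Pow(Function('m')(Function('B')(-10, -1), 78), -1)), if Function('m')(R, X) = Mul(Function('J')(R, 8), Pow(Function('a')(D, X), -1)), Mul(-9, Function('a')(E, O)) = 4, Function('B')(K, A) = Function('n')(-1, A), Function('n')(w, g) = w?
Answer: Rational(-38672, 9) ≈ -4296.9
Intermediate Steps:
Function('B')(K, A) = -1
Function('a')(E, O) = Rational(-4, 9) (Function('a')(E, O) = Mul(Rational(-1, 9), 4) = Rational(-4, 9))
Function('m')(R, X) = Mul(Rational(-9, 4), R) (Function('m')(R, X) = Mul(R, Pow(Rational(-4, 9), -1)) = Mul(R, Rational(-9, 4)) = Mul(Rational(-9, 4), R))
Mul(-9668, Pow(Function('m')(Function('B')(-10, -1), 78), -1)) = Mul(-9668, Pow(Mul(Rational(-9, 4), -1), -1)) = Mul(-9668, Pow(Rational(9, 4), -1)) = Mul(-9668, Rational(4, 9)) = Rational(-38672, 9)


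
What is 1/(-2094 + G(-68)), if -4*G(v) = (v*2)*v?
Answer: -1/4406 ≈ -0.00022696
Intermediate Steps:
G(v) = -v**2/2 (G(v) = -v*2*v/4 = -2*v*v/4 = -v**2/2)
1/(-2094 + G(-68)) = 1/(-2094 - 1/2*(-68)**2) = 1/(-2094 - 1/2*4624) = 1/(-2094 - 2312) = 1/(-4406) = -1/4406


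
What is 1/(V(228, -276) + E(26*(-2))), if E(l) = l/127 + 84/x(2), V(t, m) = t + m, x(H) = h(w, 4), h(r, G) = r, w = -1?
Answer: -127/16816 ≈ -0.0075523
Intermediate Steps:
x(H) = -1
V(t, m) = m + t
E(l) = -84 + l/127 (E(l) = l/127 + 84/(-1) = l*(1/127) + 84*(-1) = l/127 - 84 = -84 + l/127)
1/(V(228, -276) + E(26*(-2))) = 1/((-276 + 228) + (-84 + (26*(-2))/127)) = 1/(-48 + (-84 + (1/127)*(-52))) = 1/(-48 + (-84 - 52/127)) = 1/(-48 - 10720/127) = 1/(-16816/127) = -127/16816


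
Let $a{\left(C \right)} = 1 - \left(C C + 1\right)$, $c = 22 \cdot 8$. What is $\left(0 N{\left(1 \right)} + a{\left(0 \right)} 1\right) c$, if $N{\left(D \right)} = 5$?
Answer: $0$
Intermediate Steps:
$c = 176$
$a{\left(C \right)} = - C^{2}$ ($a{\left(C \right)} = 1 - \left(C^{2} + 1\right) = 1 - \left(1 + C^{2}\right) = - C^{2}$)
$\left(0 N{\left(1 \right)} + a{\left(0 \right)} 1\right) c = \left(0 \cdot 5 + - 0^{2} \cdot 1\right) 176 = \left(0 + \left(-1\right) 0 \cdot 1\right) 176 = \left(0 + 0 \cdot 1\right) 176 = \left(0 + 0\right) 176 = 0 \cdot 176 = 0$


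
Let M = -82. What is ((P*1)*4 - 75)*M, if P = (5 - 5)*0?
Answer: 6150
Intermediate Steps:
P = 0 (P = 0*0 = 0)
((P*1)*4 - 75)*M = ((0*1)*4 - 75)*(-82) = (0*4 - 75)*(-82) = (0 - 75)*(-82) = -75*(-82) = 6150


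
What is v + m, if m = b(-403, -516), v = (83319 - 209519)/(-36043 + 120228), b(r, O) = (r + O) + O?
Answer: -24186335/16837 ≈ -1436.5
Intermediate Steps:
b(r, O) = r + 2*O (b(r, O) = (O + r) + O = r + 2*O)
v = -25240/16837 (v = -126200/84185 = -126200*1/84185 = -25240/16837 ≈ -1.4991)
m = -1435 (m = -403 + 2*(-516) = -403 - 1032 = -1435)
v + m = -25240/16837 - 1435 = -24186335/16837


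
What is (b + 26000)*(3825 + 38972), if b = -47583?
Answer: -923687651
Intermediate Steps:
(b + 26000)*(3825 + 38972) = (-47583 + 26000)*(3825 + 38972) = -21583*42797 = -923687651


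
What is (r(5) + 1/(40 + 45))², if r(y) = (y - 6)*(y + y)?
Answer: 720801/7225 ≈ 99.765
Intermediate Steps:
r(y) = 2*y*(-6 + y) (r(y) = (-6 + y)*(2*y) = 2*y*(-6 + y))
(r(5) + 1/(40 + 45))² = (2*5*(-6 + 5) + 1/(40 + 45))² = (2*5*(-1) + 1/85)² = (-10 + 1/85)² = (-849/85)² = 720801/7225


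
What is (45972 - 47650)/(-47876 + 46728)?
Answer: 839/574 ≈ 1.4617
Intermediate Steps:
(45972 - 47650)/(-47876 + 46728) = -1678/(-1148) = -1678*(-1/1148) = 839/574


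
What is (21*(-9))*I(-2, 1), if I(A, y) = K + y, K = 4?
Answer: -945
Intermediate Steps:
I(A, y) = 4 + y
(21*(-9))*I(-2, 1) = (21*(-9))*(4 + 1) = -189*5 = -945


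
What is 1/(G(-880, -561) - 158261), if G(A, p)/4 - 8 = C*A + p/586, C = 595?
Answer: -293/660021419 ≈ -4.4392e-7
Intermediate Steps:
G(A, p) = 32 + 2380*A + 2*p/293 (G(A, p) = 32 + 4*(595*A + p/586) = 32 + (2380*A + 2*p/293) = 32 + 2380*A + 2*p/293)
1/(G(-880, -561) - 158261) = 1/((32 + 2380*(-880) + (2/293)*(-561)) - 158261) = 1/((32 - 2094400 - 1122/293) - 158261) = 1/(-613650946/293 - 158261) = 1/(-660021419/293) = -293/660021419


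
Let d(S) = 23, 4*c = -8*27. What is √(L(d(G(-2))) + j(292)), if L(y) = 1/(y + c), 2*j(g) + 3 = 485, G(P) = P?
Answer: 3*√25730/31 ≈ 15.523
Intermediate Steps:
j(g) = 241 (j(g) = -3/2 + (½)*485 = -3/2 + 485/2 = 241)
c = -54 (c = (-8*27)/4 = (¼)*(-216) = -54)
L(y) = 1/(-54 + y) (L(y) = 1/(y - 54) = 1/(-54 + y))
√(L(d(G(-2))) + j(292)) = √(1/(-54 + 23) + 241) = √(1/(-31) + 241) = √(-1/31 + 241) = √(7470/31) = 3*√25730/31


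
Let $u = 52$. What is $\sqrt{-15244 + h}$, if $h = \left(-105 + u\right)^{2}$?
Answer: $i \sqrt{12435} \approx 111.51 i$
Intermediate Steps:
$h = 2809$ ($h = \left(-105 + 52\right)^{2} = \left(-53\right)^{2} = 2809$)
$\sqrt{-15244 + h} = \sqrt{-15244 + 2809} = \sqrt{-12435} = i \sqrt{12435}$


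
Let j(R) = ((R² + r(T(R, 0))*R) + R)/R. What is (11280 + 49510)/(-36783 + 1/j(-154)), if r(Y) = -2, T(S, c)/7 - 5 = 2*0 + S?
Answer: -4711225/2850683 ≈ -1.6527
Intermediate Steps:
T(S, c) = 35 + 7*S (T(S, c) = 35 + 7*(2*0 + S) = 35 + 7*(0 + S) = 35 + 7*S)
j(R) = (R² - R)/R (j(R) = ((R² - 2*R) + R)/R = (R² - R)/R)
(11280 + 49510)/(-36783 + 1/j(-154)) = (11280 + 49510)/(-36783 + 1/(-1 - 154)) = 60790/(-36783 + 1/(-155)) = 60790/(-36783 - 1/155) = 60790/(-5701366/155) = 60790*(-155/5701366) = -4711225/2850683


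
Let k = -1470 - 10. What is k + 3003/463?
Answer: -682237/463 ≈ -1473.5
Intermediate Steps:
k = -1480
k + 3003/463 = -1480 + 3003/463 = -682237/463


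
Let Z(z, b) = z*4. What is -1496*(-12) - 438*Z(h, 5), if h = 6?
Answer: 7440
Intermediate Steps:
Z(z, b) = 4*z
-1496*(-12) - 438*Z(h, 5) = -1496*(-12) - 438*4*6 = 17952 - 438*24 = 17952 - 1*10512 = 17952 - 10512 = 7440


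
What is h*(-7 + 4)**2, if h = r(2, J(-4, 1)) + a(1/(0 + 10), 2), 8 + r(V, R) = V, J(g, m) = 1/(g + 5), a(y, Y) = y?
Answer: -531/10 ≈ -53.100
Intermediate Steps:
J(g, m) = 1/(5 + g)
r(V, R) = -8 + V
h = -59/10 (h = (-8 + 2) + 1/(0 + 10) = -6 + 1/10 = -59/10 ≈ -5.9000)
h*(-7 + 4)**2 = -59*(-7 + 4)**2/10 = -59/10*(-3)**2 = -59/10*9 = -531/10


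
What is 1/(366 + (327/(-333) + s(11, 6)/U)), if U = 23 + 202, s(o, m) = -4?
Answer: 8325/3038627 ≈ 0.0027397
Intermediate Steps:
U = 225
1/(366 + (327/(-333) + s(11, 6)/U)) = 1/(366 + (327/(-333) - 4/225)) = 1/(366 + (327*(-1/333) - 4*1/225)) = 1/(366 + (-109/111 - 4/225)) = 1/(366 - 8323/8325) = 1/(3038627/8325) = 8325/3038627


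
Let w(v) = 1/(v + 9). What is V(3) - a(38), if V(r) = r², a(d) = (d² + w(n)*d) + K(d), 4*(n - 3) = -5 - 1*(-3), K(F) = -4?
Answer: -32989/23 ≈ -1434.3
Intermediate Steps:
n = 5/2 (n = 3 + (-5 - 1*(-3))/4 = 3 + (-5 + 3)/4 = 3 + (¼)*(-2) = 3 - ½ = 5/2 ≈ 2.5000)
w(v) = 1/(9 + v)
a(d) = -4 + d² + 2*d/23 (a(d) = (d² + d/(9 + 5/2)) - 4 = (d² + d/(23/2)) - 4 = (d² + 2*d/23) - 4 = -4 + d² + 2*d/23)
V(3) - a(38) = 3² - (-4 + 38² + (2/23)*38) = 9 - (-4 + 1444 + 76/23) = 9 - 1*33196/23 = 9 - 33196/23 = -32989/23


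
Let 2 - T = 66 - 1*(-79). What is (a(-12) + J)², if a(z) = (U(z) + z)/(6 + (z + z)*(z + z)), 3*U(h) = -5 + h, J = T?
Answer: 62365572361/3048516 ≈ 20458.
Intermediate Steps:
T = -143 (T = 2 - (66 - 1*(-79)) = 2 - (66 + 79) = 2 - 1*145 = 2 - 145 = -143)
J = -143
U(h) = -5/3 + h/3 (U(h) = (-5 + h)/3 = -5/3 + h/3)
a(z) = (-5/3 + 4*z/3)/(6 + 4*z²) (a(z) = ((-5/3 + z/3) + z)/(6 + (z + z)*(z + z)) = (-5/3 + 4*z/3)/(6 + (2*z)*(2*z)) = (-5/3 + 4*z/3)/(6 + 4*z²))
(a(-12) + J)² = ((-5 + 4*(-12))/(6*(3 + 2*(-12)²)) - 143)² = ((-5 - 48)/(6*(3 + 2*144)) - 143)² = ((⅙)*(-53)/(3 + 288) - 143)² = ((⅙)*(-53)/291 - 143)² = ((⅙)*(1/291)*(-53) - 143)² = (-53/1746 - 143)² = (-249731/1746)² = 62365572361/3048516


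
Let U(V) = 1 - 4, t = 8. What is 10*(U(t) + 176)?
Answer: 1730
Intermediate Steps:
U(V) = -3
10*(U(t) + 176) = 10*(-3 + 176) = 10*173 = 1730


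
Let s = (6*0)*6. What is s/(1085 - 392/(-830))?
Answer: 0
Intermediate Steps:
s = 0 (s = 0*6 = 0)
s/(1085 - 392/(-830)) = 0/(1085 - 392/(-830)) = 0/(1085 - 392*(-1)/830) = 0/(1085 - 1*(-196/415)) = 0/(1085 + 196/415) = 0/(450471/415) = 0*(415/450471) = 0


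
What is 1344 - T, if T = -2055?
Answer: 3399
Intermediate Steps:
1344 - T = 1344 - 1*(-2055) = 1344 + 2055 = 3399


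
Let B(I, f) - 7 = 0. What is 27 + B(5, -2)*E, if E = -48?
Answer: -309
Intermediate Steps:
B(I, f) = 7 (B(I, f) = 7 + 0 = 7)
27 + B(5, -2)*E = 27 + 7*(-48) = 27 - 336 = -309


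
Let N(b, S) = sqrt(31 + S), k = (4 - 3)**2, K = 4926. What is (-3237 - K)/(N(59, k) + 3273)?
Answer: -26717499/10712497 + 32652*sqrt(2)/10712497 ≈ -2.4897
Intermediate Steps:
k = 1 (k = 1**2 = 1)
(-3237 - K)/(N(59, k) + 3273) = (-3237 - 1*4926)/(sqrt(31 + 1) + 3273) = (-3237 - 4926)/(sqrt(32) + 3273) = -8163/(4*sqrt(2) + 3273) = -8163/(3273 + 4*sqrt(2))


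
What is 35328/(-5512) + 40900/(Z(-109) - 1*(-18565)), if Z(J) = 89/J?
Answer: -1466031859/348547186 ≈ -4.2061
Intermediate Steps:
35328/(-5512) + 40900/(Z(-109) - 1*(-18565)) = 35328/(-5512) + 40900/(89/(-109) - 1*(-18565)) = 35328*(-1/5512) + 40900/(89*(-1/109) + 18565) = -4416/689 + 40900/(-89/109 + 18565) = -4416/689 + 40900/(2023496/109) = -4416/689 + 40900*(109/2023496) = -4416/689 + 1114525/505874 = -1466031859/348547186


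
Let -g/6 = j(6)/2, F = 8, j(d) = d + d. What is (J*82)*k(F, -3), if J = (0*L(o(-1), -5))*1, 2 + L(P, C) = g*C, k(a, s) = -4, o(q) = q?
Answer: 0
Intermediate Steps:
j(d) = 2*d
g = -36 (g = -6*2*6/2 = -72/2 = -6*6 = -36)
L(P, C) = -2 - 36*C
J = 0 (J = (0*(-2 - 36*(-5)))*1 = (0*(-2 + 180))*1 = (0*178)*1 = 0*1 = 0)
(J*82)*k(F, -3) = (0*82)*(-4) = 0*(-4) = 0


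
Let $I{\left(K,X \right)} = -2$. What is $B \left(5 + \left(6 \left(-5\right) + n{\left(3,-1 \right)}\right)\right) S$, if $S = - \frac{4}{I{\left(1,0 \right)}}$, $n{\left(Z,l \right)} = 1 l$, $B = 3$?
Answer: $-156$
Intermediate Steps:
$n{\left(Z,l \right)} = l$
$S = 2$ ($S = - \frac{4}{-2} = \left(-4\right) \left(- \frac{1}{2}\right) = 2$)
$B \left(5 + \left(6 \left(-5\right) + n{\left(3,-1 \right)}\right)\right) S = 3 \left(5 + \left(6 \left(-5\right) - 1\right)\right) 2 = 3 \left(5 - 31\right) 2 = 3 \left(-26\right) 2 = \left(-78\right) 2 = -156$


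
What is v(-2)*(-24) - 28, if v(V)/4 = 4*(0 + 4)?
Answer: -1564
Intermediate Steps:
v(V) = 64 (v(V) = 4*(4*(0 + 4)) = 4*(4*4) = 4*16 = 64)
v(-2)*(-24) - 28 = 64*(-24) - 28 = -1536 - 28 = -1564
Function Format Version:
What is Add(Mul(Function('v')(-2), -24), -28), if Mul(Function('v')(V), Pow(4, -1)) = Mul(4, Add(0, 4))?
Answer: -1564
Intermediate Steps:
Function('v')(V) = 64 (Function('v')(V) = Mul(4, Mul(4, Add(0, 4))) = Mul(4, Mul(4, 4)) = Mul(4, 16) = 64)
Add(Mul(Function('v')(-2), -24), -28) = Add(Mul(64, -24), -28) = Add(-1536, -28) = -1564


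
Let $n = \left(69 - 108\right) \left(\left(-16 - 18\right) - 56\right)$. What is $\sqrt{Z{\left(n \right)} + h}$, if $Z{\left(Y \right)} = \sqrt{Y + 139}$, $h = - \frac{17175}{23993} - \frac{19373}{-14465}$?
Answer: $\frac{\sqrt{75096576101922430 + 120449772480975025 \sqrt{3649}}}{347058745} \approx 7.8122$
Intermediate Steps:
$n = 3510$ ($n = - 39 \left(\left(-16 - 18\right) - 56\right) = - 39 \left(-34 - 56\right) = \left(-39\right) \left(-90\right) = 3510$)
$h = \frac{216380014}{347058745}$ ($h = \left(-17175\right) \frac{1}{23993} - - \frac{19373}{14465} = - \frac{17175}{23993} + \frac{19373}{14465} = \frac{216380014}{347058745} \approx 0.62347$)
$Z{\left(Y \right)} = \sqrt{139 + Y}$
$\sqrt{Z{\left(n \right)} + h} = \sqrt{\sqrt{139 + 3510} + \frac{216380014}{347058745}} = \sqrt{\sqrt{3649} + \frac{216380014}{347058745}} = \sqrt{\frac{216380014}{347058745} + \sqrt{3649}}$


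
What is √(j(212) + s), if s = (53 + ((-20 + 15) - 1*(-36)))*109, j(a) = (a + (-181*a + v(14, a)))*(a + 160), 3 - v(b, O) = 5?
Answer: 2*I*√3546777 ≈ 3766.6*I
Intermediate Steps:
v(b, O) = -2 (v(b, O) = 3 - 1*5 = 3 - 5 = -2)
j(a) = (-2 - 180*a)*(160 + a) (j(a) = (a + (-181*a - 2))*(a + 160) = (a + (-2 - 181*a))*(160 + a) = (-2 - 180*a)*(160 + a))
s = 9156 (s = (53 + (-5 + 36))*109 = (53 + 31)*109 = 84*109 = 9156)
√(j(212) + s) = √((-320 - 28802*212 - 180*212²) + 9156) = √((-320 - 6106024 - 180*44944) + 9156) = √((-320 - 6106024 - 8089920) + 9156) = √(-14196264 + 9156) = √(-14187108) = 2*I*√3546777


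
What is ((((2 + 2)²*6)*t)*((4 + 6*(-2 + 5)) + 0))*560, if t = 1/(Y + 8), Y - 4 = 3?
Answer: 78848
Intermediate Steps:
Y = 7 (Y = 4 + 3 = 7)
t = 1/15 (t = 1/(7 + 8) = 1/15 ≈ 0.066667)
((((2 + 2)²*6)*t)*((4 + 6*(-2 + 5)) + 0))*560 = ((((2 + 2)²*6)*(1/15))*((4 + 6*(-2 + 5)) + 0))*560 = (((4²*6)*(1/15))*((4 + 6*3) + 0))*560 = (((16*6)*(1/15))*((4 + 18) + 0))*560 = ((96*(1/15))*(22 + 0))*560 = ((32/5)*22)*560 = (704/5)*560 = 78848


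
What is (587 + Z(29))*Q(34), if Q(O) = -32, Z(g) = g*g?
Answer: -45696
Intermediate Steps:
Z(g) = g²
(587 + Z(29))*Q(34) = (587 + 29²)*(-32) = (587 + 841)*(-32) = 1428*(-32) = -45696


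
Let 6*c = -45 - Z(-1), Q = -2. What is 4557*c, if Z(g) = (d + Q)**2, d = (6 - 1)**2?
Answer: -435953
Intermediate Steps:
d = 25 (d = 5**2 = 25)
Z(g) = 529 (Z(g) = (25 - 2)**2 = 23**2 = 529)
c = -287/3 (c = (-45 - 1*529)/6 = (-45 - 529)/6 = (1/6)*(-574) = -287/3 ≈ -95.667)
4557*c = 4557*(-287/3) = -435953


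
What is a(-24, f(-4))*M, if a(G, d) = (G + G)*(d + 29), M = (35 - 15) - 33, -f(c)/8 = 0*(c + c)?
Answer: 18096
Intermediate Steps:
f(c) = 0 (f(c) = -0*(c + c) = -0*2*c = -8*0 = 0)
M = -13 (M = 20 - 33 = -13)
a(G, d) = 2*G*(29 + d) (a(G, d) = (2*G)*(29 + d) = 2*G*(29 + d))
a(-24, f(-4))*M = (2*(-24)*(29 + 0))*(-13) = (2*(-24)*29)*(-13) = -1392*(-13) = 18096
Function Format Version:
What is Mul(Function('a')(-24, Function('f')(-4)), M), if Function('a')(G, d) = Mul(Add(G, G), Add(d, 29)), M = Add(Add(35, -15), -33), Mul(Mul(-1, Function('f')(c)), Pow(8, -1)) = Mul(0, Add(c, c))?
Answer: 18096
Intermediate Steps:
Function('f')(c) = 0 (Function('f')(c) = Mul(-8, Mul(0, Add(c, c))) = Mul(-8, Mul(0, Mul(2, c))) = Mul(-8, 0) = 0)
M = -13 (M = Add(20, -33) = -13)
Function('a')(G, d) = Mul(2, G, Add(29, d)) (Function('a')(G, d) = Mul(Mul(2, G), Add(29, d)) = Mul(2, G, Add(29, d)))
Mul(Function('a')(-24, Function('f')(-4)), M) = Mul(Mul(2, -24, Add(29, 0)), -13) = Mul(Mul(2, -24, 29), -13) = Mul(-1392, -13) = 18096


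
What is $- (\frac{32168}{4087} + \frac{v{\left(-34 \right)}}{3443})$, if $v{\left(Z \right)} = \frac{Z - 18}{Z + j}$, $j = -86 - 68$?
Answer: $- \frac{5205511059}{661362427} \approx -7.8709$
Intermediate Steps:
$j = -154$ ($j = -86 - 68 = -154$)
$v{\left(Z \right)} = \frac{-18 + Z}{-154 + Z}$ ($v{\left(Z \right)} = \frac{Z - 18}{Z - 154} = \frac{-18 + Z}{-154 + Z}$)
$- (\frac{32168}{4087} + \frac{v{\left(-34 \right)}}{3443}) = - (\frac{32168}{4087} + \frac{\frac{1}{-154 - 34} \left(-18 - 34\right)}{3443}) = - (32168 \cdot \frac{1}{4087} + \frac{1}{-188} \left(-52\right) \frac{1}{3443}) = - (\frac{32168}{4087} + \left(- \frac{1}{188}\right) \left(-52\right) \frac{1}{3443}) = - (\frac{32168}{4087} + \frac{13}{47} \cdot \frac{1}{3443}) = - (\frac{32168}{4087} + \frac{13}{161821}) = \left(-1\right) \frac{5205511059}{661362427} = - \frac{5205511059}{661362427}$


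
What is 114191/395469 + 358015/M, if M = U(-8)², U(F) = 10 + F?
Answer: 141584290799/1581876 ≈ 89504.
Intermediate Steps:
M = 4 (M = (10 - 8)² = 2² = 4)
114191/395469 + 358015/M = 114191/395469 + 358015/4 = 141584290799/1581876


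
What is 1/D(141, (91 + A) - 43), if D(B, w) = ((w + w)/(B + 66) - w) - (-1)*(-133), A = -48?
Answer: -1/133 ≈ -0.0075188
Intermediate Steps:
D(B, w) = -133 - w + 2*w/(66 + B) (D(B, w) = ((2*w)/(66 + B) - w) - 1*133 = (2*w/(66 + B) - w) - 133 = (-w + 2*w/(66 + B)) - 133 = -133 - w + 2*w/(66 + B))
1/D(141, (91 + A) - 43) = 1/((-8778 - 133*141 - 64*((91 - 48) - 43) - 1*141*((91 - 48) - 43))/(66 + 141)) = 1/((-8778 - 18753 - 64*(43 - 43) - 1*141*(43 - 43))/207) = 1/((-8778 - 18753 - 64*0 - 1*141*0)/207) = 1/((-8778 - 18753 + 0 + 0)/207) = 1/((1/207)*(-27531)) = 1/(-133) = -1/133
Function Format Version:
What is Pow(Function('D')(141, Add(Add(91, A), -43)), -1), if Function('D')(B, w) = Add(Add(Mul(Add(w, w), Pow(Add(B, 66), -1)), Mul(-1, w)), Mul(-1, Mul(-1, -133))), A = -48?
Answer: Rational(-1, 133) ≈ -0.0075188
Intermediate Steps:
Function('D')(B, w) = Add(-133, Mul(-1, w), Mul(2, w, Pow(Add(66, B), -1))) (Function('D')(B, w) = Add(Add(Mul(Mul(2, w), Pow(Add(66, B), -1)), Mul(-1, w)), Mul(-1, 133)) = Add(Add(Mul(2, w, Pow(Add(66, B), -1)), Mul(-1, w)), -133) = Add(Add(Mul(-1, w), Mul(2, w, Pow(Add(66, B), -1))), -133) = Add(-133, Mul(-1, w), Mul(2, w, Pow(Add(66, B), -1))))
Pow(Function('D')(141, Add(Add(91, A), -43)), -1) = Pow(Mul(Pow(Add(66, 141), -1), Add(-8778, Mul(-133, 141), Mul(-64, Add(Add(91, -48), -43)), Mul(-1, 141, Add(Add(91, -48), -43)))), -1) = Pow(Mul(Pow(207, -1), Add(-8778, -18753, Mul(-64, Add(43, -43)), Mul(-1, 141, Add(43, -43)))), -1) = Pow(Mul(Rational(1, 207), Add(-8778, -18753, Mul(-64, 0), Mul(-1, 141, 0))), -1) = Pow(Mul(Rational(1, 207), Add(-8778, -18753, 0, 0)), -1) = Pow(Mul(Rational(1, 207), -27531), -1) = Pow(-133, -1) = Rational(-1, 133)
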